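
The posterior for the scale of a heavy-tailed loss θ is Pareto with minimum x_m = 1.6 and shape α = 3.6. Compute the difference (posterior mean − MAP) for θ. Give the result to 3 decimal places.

The Pareto density is strictly decreasing on [x_m, ∞), so the mode is x_m = 1.600.
Mean = α·x_m/(α−1) = 3.6·1.6/2.6 = 2.215.
Difference = 2.215 − 1.600 = 0.615.
The posterior is right-skewed, so the mean exceeds the mode.

0.615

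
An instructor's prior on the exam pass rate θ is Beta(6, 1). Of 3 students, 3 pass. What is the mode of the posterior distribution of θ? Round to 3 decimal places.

Posterior: Beta(6+3, 1+0) = Beta(9, 1).
Since β = 1 ≤ 1 and α > 1, the Beta density is monotone increasing on [0,1]; the mode is at 1.
Mean = 9/(9+1) = 0.900.
This is the posterior mode — the MAP estimate.

1.000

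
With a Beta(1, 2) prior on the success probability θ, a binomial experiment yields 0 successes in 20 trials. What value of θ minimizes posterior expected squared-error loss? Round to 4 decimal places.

0.0435

Posterior: Beta(1+0, 2+20) = Beta(1, 22).
Since α = 1 ≤ 1 and β > 1, the Beta density is monotone decreasing on [0,1]; the mode is at 0.
Mean = 1/(1+22) = 0.0435.
Squared-error loss ⇒ the optimal estimator is the posterior mean.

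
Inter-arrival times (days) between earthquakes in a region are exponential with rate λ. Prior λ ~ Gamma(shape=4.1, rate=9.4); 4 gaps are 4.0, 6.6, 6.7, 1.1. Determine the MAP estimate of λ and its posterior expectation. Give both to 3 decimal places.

λ_MAP = 0.255, E[λ|data] = 0.291

Σ times = 18.4. Posterior: Gamma(shape = 4.1+4 = 8.1, rate = 9.4+18.4 = 27.8).
Mode = (α−1)/β = 7.1/27.8 = 0.255.
Mean = α/β = 8.1/27.8 = 0.291.
Mean > mode: the posterior has a right tail.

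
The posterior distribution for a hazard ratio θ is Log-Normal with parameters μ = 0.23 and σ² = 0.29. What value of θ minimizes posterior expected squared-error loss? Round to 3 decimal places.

1.455

Mode = exp(μ − σ²) = exp(-0.06) = 0.942.
Mean = exp(μ + σ²/2) = exp(0.375) = 1.455.
Squared-error loss ⇒ the optimal estimator is the posterior mean.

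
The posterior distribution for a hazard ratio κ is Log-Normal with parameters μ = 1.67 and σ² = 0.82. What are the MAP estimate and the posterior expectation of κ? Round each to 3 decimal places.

Mode = exp(μ − σ²) = exp(0.85) = 2.340.
Mean = exp(μ + σ²/2) = exp(2.080) = 8.004.

MAP estimate = 2.340, posterior expectation = 8.004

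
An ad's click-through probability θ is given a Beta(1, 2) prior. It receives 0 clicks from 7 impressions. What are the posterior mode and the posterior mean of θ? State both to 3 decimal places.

MAP = 0.000; posterior mean = 0.100

Posterior: Beta(1+0, 2+7) = Beta(1, 9).
Since α = 1 ≤ 1 and β > 1, the Beta density is monotone decreasing on [0,1]; the mode is at 0.
Mean = 1/(1+9) = 0.100.
The posterior is right-skewed, so the mean exceeds the mode.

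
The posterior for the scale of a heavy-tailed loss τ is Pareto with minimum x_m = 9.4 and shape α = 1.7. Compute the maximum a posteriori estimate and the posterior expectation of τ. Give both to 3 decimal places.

The Pareto density is strictly decreasing on [x_m, ∞), so the mode is x_m = 9.400.
Mean = α·x_m/(α−1) = 1.7·9.4/0.7 = 22.829.
The mean is pulled above the mode by the posterior's right skew.

MAP = 9.400; posterior mean = 22.829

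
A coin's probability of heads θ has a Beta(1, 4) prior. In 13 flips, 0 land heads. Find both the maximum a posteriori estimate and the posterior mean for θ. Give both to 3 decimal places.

Posterior: Beta(1+0, 4+13) = Beta(1, 17).
Since α = 1 ≤ 1 and β > 1, the Beta density is monotone decreasing on [0,1]; the mode is at 0.
Mean = 1/(1+17) = 0.056.
The posterior is right-skewed, so the mean exceeds the mode.

MAP = 0.000, posterior mean = 0.056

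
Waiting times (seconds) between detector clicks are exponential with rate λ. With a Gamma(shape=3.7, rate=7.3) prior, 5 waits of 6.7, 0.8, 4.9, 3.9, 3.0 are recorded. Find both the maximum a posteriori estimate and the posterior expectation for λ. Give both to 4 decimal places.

MAP: 0.2895. Posterior mean: 0.3271.

Σ times = 19.3. Posterior: Gamma(shape = 3.7+5 = 8.7, rate = 7.3+19.3 = 26.6).
Mode = (α−1)/β = 7.7/26.6 = 0.2895.
Mean = α/β = 8.7/26.6 = 0.3271.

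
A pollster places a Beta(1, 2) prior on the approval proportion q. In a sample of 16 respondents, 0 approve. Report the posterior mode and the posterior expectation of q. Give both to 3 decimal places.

Posterior: Beta(1+0, 2+16) = Beta(1, 18).
Since α = 1 ≤ 1 and β > 1, the Beta density is monotone decreasing on [0,1]; the mode is at 0.
Mean = 1/(1+18) = 0.053.

MAP: 0.000. Posterior mean: 0.053.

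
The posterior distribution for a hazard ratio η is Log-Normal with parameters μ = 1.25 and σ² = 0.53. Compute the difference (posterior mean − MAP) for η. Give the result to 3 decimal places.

2.495

Mode = exp(μ − σ²) = exp(0.72) = 2.054.
Mean = exp(μ + σ²/2) = exp(1.515) = 4.549.
Difference = 4.549 − 2.054 = 2.495.
The mean is pulled above the mode by the posterior's right skew.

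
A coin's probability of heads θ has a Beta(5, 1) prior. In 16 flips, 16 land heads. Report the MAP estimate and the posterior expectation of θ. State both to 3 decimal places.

Posterior: Beta(5+16, 1+0) = Beta(21, 1).
Since β = 1 ≤ 1 and α > 1, the Beta density is monotone increasing on [0,1]; the mode is at 1.
Mean = 21/(21+1) = 0.955.

MAP = 1.000; posterior mean = 0.955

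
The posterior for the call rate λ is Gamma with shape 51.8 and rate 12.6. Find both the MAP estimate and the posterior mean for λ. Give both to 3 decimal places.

Mode = (α−1)/β = 50.8/12.6 = 4.032.
Mean = α/β = 51.8/12.6 = 4.111.

λ_MAP = 4.032, E[λ|data] = 4.111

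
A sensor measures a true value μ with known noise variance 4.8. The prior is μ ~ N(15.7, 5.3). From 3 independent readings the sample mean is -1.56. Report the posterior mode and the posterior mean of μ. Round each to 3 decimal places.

Posterior for μ is Normal. Precision-weighted mean: (1/5.3·15.7 + 3/4.8·-1.56) / (1/5.3 + 3/4.8) = 2.442.
A Normal posterior is symmetric, so mode = mean.

MAP = 2.442, posterior mean = 2.442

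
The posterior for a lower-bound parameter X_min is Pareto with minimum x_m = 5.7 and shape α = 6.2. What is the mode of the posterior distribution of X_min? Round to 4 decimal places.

The Pareto density is strictly decreasing on [x_m, ∞), so the mode is x_m = 5.7000.
Mean = α·x_m/(α−1) = 6.2·5.7/5.2 = 6.7962.
This is the posterior mode — the MAP estimate.

5.7000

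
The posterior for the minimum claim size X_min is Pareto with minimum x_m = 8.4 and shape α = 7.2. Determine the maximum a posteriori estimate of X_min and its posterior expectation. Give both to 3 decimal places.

The Pareto density is strictly decreasing on [x_m, ∞), so the mode is x_m = 8.400.
Mean = α·x_m/(α−1) = 7.2·8.4/6.2 = 9.755.

maximum a posteriori estimate = 8.400, posterior expectation = 9.755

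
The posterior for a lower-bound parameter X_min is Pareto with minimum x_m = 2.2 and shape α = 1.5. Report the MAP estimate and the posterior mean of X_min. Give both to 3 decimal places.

The Pareto density is strictly decreasing on [x_m, ∞), so the mode is x_m = 2.200.
Mean = α·x_m/(α−1) = 1.5·2.2/0.5 = 6.600.
Mean > mode: the posterior has a right tail.

MAP = 2.200; posterior mean = 6.600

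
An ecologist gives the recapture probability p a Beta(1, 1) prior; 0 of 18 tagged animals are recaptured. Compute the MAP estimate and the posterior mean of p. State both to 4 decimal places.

p_MAP = 0.0000, E[p|data] = 0.0500

Posterior: Beta(1+0, 1+18) = Beta(1, 19).
Since α = 1 ≤ 1 and β > 1, the Beta density is monotone decreasing on [0,1]; the mode is at 0.
Mean = 1/(1+19) = 0.0500.
Mean > mode: the posterior has a right tail.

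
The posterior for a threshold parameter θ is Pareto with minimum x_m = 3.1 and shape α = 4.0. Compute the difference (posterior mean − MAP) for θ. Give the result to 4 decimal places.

1.0333

The Pareto density is strictly decreasing on [x_m, ∞), so the mode is x_m = 3.1000.
Mean = α·x_m/(α−1) = 4.0·3.1/3.0 = 4.1333.
Difference = 4.1333 − 3.1000 = 1.0333.
The posterior is right-skewed, so the mean exceeds the mode.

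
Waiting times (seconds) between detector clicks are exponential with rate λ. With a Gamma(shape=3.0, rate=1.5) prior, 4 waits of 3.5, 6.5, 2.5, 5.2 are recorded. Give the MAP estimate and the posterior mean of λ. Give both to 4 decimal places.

Σ times = 17.7. Posterior: Gamma(shape = 3.0+4 = 7.0, rate = 1.5+17.7 = 19.2).
Mode = (α−1)/β = 6.0/19.2 = 0.3125.
Mean = α/β = 7.0/19.2 = 0.3646.

λ_MAP = 0.3125, E[λ|data] = 0.3646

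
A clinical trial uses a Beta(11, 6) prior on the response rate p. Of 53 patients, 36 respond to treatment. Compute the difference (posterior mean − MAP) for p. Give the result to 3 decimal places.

Posterior: Beta(11+36, 6+17) = Beta(47, 23).
Mode = (47−1)/(47+23−2) = 46/68 = 0.676.
Mean = 47/(47+23) = 47/70 = 0.671.
Difference = 0.671 − 0.676 = -0.005.

-0.005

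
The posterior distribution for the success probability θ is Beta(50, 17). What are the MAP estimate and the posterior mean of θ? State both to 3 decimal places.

MAP: 0.754. Posterior mean: 0.746.

Mode = (50−1)/(50+17−2) = 49/65 = 0.754.
Mean = 50/(50+17) = 50/67 = 0.746.
Mode > mean: the posterior has a left tail.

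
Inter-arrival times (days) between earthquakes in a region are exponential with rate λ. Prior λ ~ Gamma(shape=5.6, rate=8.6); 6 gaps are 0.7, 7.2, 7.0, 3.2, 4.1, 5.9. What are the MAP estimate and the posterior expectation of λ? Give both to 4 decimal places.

MAP = 0.2888; posterior mean = 0.3161

Σ times = 28.1. Posterior: Gamma(shape = 5.6+6 = 11.6, rate = 8.6+28.1 = 36.7).
Mode = (α−1)/β = 10.6/36.7 = 0.2888.
Mean = α/β = 11.6/36.7 = 0.3161.
Mean > mode: the posterior has a right tail.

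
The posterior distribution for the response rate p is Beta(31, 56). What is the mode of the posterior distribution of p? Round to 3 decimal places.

Mode = (31−1)/(31+56−2) = 30/85 = 0.353.
Mean = 31/(31+56) = 31/87 = 0.356.
This is the posterior mode — the MAP estimate.

0.353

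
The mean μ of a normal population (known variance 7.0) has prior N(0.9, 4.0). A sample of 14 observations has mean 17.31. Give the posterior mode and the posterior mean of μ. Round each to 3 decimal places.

μ_MAP = 15.487, E[μ|data] = 15.487

Posterior for μ is Normal. Precision-weighted mean: (1/4.0·0.9 + 14/7.0·17.31) / (1/4.0 + 14/7.0) = 15.487.
A Normal posterior is symmetric, so mode = mean.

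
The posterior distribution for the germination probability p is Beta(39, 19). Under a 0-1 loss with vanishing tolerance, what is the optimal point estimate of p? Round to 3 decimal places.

Mode = (39−1)/(39+19−2) = 38/56 = 0.679.
Mean = 39/(39+19) = 39/58 = 0.672.
This is the posterior mode — the MAP estimate.

0.679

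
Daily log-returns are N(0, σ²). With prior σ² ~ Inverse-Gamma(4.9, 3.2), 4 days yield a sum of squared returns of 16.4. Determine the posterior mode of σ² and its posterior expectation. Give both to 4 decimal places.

posterior mode = 1.4430, posterior expectation = 1.9322

Posterior: Inverse-Gamma(shape = 4.9+4/2 = 6.9, scale = 3.2+16.4/2 = 11.4).
Mode = β/(α+1) = 11.4/7.9 = 1.4430.
Mean = β/(α−1) = 11.4/5.9 = 1.9322.
The mean is pulled above the mode by the posterior's right skew.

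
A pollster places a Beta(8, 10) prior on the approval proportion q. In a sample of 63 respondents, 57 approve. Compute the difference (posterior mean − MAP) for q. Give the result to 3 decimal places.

-0.008

Posterior: Beta(8+57, 10+6) = Beta(65, 16).
Mode = (65−1)/(65+16−2) = 64/79 = 0.810.
Mean = 65/(65+16) = 65/81 = 0.802.
Difference = 0.802 − 0.810 = -0.008.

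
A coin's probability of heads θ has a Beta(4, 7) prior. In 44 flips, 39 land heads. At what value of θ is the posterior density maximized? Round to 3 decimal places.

Posterior: Beta(4+39, 7+5) = Beta(43, 12).
Mode = (43−1)/(43+12−2) = 42/53 = 0.792.
Mean = 43/(43+12) = 43/55 = 0.782.
This is the posterior mode — the MAP estimate.

0.792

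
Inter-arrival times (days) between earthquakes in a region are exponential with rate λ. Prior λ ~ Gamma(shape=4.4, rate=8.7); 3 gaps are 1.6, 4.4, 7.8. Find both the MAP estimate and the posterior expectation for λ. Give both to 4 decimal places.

Σ times = 13.8. Posterior: Gamma(shape = 4.4+3 = 7.4, rate = 8.7+13.8 = 22.5).
Mode = (α−1)/β = 6.4/22.5 = 0.2844.
Mean = α/β = 7.4/22.5 = 0.3289.
The posterior is right-skewed, so the mean exceeds the mode.

MAP = 0.2844; posterior mean = 0.3289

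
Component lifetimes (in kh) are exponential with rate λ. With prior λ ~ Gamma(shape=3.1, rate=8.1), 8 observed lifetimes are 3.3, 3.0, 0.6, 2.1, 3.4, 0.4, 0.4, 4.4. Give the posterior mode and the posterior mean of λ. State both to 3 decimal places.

Σ times = 17.6. Posterior: Gamma(shape = 3.1+8 = 11.1, rate = 8.1+17.6 = 25.7).
Mode = (α−1)/β = 10.1/25.7 = 0.393.
Mean = α/β = 11.1/25.7 = 0.432.
Mean > mode: the posterior has a right tail.

MAP = 0.393; posterior mean = 0.432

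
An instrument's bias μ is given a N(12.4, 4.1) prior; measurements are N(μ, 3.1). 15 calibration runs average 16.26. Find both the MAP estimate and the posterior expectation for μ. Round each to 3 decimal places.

Posterior for μ is Normal. Precision-weighted mean: (1/4.1·12.4 + 15/3.1·16.26) / (1/4.1 + 15/3.1) = 16.075.
A Normal posterior is symmetric, so mode = mean.

μ_MAP = 16.075, E[μ|data] = 16.075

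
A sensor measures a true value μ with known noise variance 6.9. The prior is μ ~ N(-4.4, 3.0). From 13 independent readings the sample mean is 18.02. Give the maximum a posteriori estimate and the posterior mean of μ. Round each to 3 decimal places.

Posterior for μ is Normal. Precision-weighted mean: (1/3.0·-4.4 + 13/6.9·18.02) / (1/3.0 + 13/6.9) = 14.650.
A Normal posterior is symmetric, so mode = mean.

MAP: 14.650. Posterior mean: 14.650.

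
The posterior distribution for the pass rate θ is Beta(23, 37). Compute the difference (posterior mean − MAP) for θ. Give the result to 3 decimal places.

0.004

Mode = (23−1)/(23+37−2) = 22/58 = 0.379.
Mean = 23/(23+37) = 23/60 = 0.383.
Difference = 0.383 − 0.379 = 0.004.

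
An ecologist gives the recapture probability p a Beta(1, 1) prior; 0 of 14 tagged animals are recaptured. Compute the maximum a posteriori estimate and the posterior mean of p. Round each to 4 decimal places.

p_MAP = 0.0000, E[p|data] = 0.0625

Posterior: Beta(1+0, 1+14) = Beta(1, 15).
Since α = 1 ≤ 1 and β > 1, the Beta density is monotone decreasing on [0,1]; the mode is at 0.
Mean = 1/(1+15) = 0.0625.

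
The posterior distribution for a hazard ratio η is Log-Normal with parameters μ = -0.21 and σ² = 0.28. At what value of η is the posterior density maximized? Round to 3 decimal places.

Mode = exp(μ − σ²) = exp(-0.49) = 0.613.
Mean = exp(μ + σ²/2) = exp(-0.070) = 0.932.
This is the posterior mode — the MAP estimate.

0.613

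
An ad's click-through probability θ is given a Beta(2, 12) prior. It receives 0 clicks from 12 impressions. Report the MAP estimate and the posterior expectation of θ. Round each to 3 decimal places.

MAP: 0.042. Posterior mean: 0.077.

Posterior: Beta(2+0, 12+12) = Beta(2, 24).
Mode = (2−1)/(2+24−2) = 1/24 = 0.042.
Mean = 2/(2+24) = 2/26 = 0.077.
Mean > mode: the posterior has a right tail.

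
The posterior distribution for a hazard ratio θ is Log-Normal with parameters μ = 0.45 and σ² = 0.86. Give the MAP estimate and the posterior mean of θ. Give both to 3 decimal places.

MAP = 0.664; posterior mean = 2.411

Mode = exp(μ − σ²) = exp(-0.41) = 0.664.
Mean = exp(μ + σ²/2) = exp(0.880) = 2.411.
The posterior is right-skewed, so the mean exceeds the mode.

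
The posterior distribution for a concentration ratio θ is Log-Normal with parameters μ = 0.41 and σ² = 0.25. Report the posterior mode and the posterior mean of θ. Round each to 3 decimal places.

MAP = 1.174, posterior mean = 1.707

Mode = exp(μ − σ²) = exp(0.16) = 1.174.
Mean = exp(μ + σ²/2) = exp(0.535) = 1.707.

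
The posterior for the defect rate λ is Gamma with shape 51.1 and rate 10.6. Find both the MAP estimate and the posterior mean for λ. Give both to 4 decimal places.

Mode = (α−1)/β = 50.1/10.6 = 4.7264.
Mean = α/β = 51.1/10.6 = 4.8208.
Mean > mode: the posterior has a right tail.

λ_MAP = 4.7264, E[λ|data] = 4.8208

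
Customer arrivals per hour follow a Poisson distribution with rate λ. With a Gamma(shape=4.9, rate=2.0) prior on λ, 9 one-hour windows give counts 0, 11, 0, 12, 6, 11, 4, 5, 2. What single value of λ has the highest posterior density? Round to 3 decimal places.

4.991

Σ counts = 51. Posterior: Gamma(shape = 4.9+51 = 55.9, rate = 2.0+9 = 11.0).
Mode = (α−1)/β = 54.9/11.0 = 4.991.
Mean = α/β = 55.9/11.0 = 5.082.
This is the posterior mode — the MAP estimate.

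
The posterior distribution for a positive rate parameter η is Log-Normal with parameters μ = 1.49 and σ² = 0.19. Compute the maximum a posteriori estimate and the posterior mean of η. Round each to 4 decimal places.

Mode = exp(μ − σ²) = exp(1.30) = 3.6693.
Mean = exp(μ + σ²/2) = exp(1.585) = 4.8793.
Mean > mode: the posterior has a right tail.

MAP = 3.6693; posterior mean = 4.8793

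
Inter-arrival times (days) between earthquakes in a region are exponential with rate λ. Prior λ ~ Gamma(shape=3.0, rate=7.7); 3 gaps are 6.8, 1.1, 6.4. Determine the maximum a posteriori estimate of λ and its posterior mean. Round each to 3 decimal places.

Σ times = 14.3. Posterior: Gamma(shape = 3.0+3 = 6.0, rate = 7.7+14.3 = 22.0).
Mode = (α−1)/β = 5.0/22.0 = 0.227.
Mean = α/β = 6.0/22.0 = 0.273.
The mean is pulled above the mode by the posterior's right skew.

MAP = 0.227, posterior mean = 0.273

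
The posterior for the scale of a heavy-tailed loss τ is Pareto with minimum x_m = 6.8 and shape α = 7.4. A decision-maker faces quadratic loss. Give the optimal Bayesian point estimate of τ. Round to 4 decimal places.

The Pareto density is strictly decreasing on [x_m, ∞), so the mode is x_m = 6.8000.
Mean = α·x_m/(α−1) = 7.4·6.8/6.4 = 7.8625.
Quadratic loss ⇒ the optimal estimator is the posterior mean.

7.8625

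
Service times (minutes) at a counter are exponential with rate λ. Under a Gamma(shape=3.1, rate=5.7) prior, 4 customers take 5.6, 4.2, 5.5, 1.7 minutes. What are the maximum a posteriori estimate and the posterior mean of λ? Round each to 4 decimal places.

Σ times = 17.0. Posterior: Gamma(shape = 3.1+4 = 7.1, rate = 5.7+17.0 = 22.7).
Mode = (α−1)/β = 6.1/22.7 = 0.2687.
Mean = α/β = 7.1/22.7 = 0.3128.
The mean is pulled above the mode by the posterior's right skew.

λ_MAP = 0.2687, E[λ|data] = 0.3128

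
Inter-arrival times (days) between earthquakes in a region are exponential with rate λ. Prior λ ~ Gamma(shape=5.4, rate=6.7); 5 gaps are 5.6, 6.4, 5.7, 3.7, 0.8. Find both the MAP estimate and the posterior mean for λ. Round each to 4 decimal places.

Σ times = 22.2. Posterior: Gamma(shape = 5.4+5 = 10.4, rate = 6.7+22.2 = 28.9).
Mode = (α−1)/β = 9.4/28.9 = 0.3253.
Mean = α/β = 10.4/28.9 = 0.3599.

MAP = 0.3253; posterior mean = 0.3599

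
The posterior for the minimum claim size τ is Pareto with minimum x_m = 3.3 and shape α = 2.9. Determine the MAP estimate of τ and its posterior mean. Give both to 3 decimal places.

The Pareto density is strictly decreasing on [x_m, ∞), so the mode is x_m = 3.300.
Mean = α·x_m/(α−1) = 2.9·3.3/1.9 = 5.037.

MAP estimate = 3.300, posterior mean = 5.037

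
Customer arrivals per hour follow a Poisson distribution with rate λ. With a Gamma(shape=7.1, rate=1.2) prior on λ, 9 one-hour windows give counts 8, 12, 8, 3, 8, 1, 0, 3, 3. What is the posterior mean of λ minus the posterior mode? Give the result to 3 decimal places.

0.098

Σ counts = 46. Posterior: Gamma(shape = 7.1+46 = 53.1, rate = 1.2+9 = 10.2).
Mode = (α−1)/β = 52.1/10.2 = 5.108.
Mean = α/β = 53.1/10.2 = 5.206.
Difference = 5.206 − 5.108 = 0.098.
Mean > mode: the posterior has a right tail.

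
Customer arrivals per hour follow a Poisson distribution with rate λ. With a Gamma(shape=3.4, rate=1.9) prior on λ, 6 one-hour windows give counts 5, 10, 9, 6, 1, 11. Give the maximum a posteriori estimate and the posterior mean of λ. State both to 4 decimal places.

λ_MAP = 5.6203, E[λ|data] = 5.7468

Σ counts = 42. Posterior: Gamma(shape = 3.4+42 = 45.4, rate = 1.9+6 = 7.9).
Mode = (α−1)/β = 44.4/7.9 = 5.6203.
Mean = α/β = 45.4/7.9 = 5.7468.
The mean is pulled above the mode by the posterior's right skew.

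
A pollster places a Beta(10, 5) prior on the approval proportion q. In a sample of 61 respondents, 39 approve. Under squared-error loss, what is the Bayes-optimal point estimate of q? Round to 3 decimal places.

Posterior: Beta(10+39, 5+22) = Beta(49, 27).
Mode = (49−1)/(49+27−2) = 48/74 = 0.649.
Mean = 49/(49+27) = 49/76 = 0.645.
Squared-error loss ⇒ the optimal estimator is the posterior mean.

0.645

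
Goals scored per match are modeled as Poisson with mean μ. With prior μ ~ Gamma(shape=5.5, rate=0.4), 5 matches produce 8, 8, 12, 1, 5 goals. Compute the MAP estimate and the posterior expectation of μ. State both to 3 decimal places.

MAP estimate = 7.130, posterior expectation = 7.315

Σ counts = 34. Posterior: Gamma(shape = 5.5+34 = 39.5, rate = 0.4+5 = 5.4).
Mode = (α−1)/β = 38.5/5.4 = 7.130.
Mean = α/β = 39.5/5.4 = 7.315.
Right-skewed posterior ⇒ mode < mean.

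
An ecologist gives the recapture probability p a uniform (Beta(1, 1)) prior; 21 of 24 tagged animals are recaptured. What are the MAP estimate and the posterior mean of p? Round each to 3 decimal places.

MAP = 0.875; posterior mean = 0.846

Posterior: Beta(1+21, 1+3) = Beta(22, 4).
Mode = (22−1)/(22+4−2) = 21/24 = 0.875.
With a flat prior the MAP equals the MLE, 21/24.
Mean = 22/(22+4) = 22/26 = 0.846.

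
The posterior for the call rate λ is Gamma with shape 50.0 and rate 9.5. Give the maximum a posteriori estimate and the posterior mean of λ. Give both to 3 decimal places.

MAP = 5.158, posterior mean = 5.263

Mode = (α−1)/β = 49.0/9.5 = 5.158.
Mean = α/β = 50.0/9.5 = 5.263.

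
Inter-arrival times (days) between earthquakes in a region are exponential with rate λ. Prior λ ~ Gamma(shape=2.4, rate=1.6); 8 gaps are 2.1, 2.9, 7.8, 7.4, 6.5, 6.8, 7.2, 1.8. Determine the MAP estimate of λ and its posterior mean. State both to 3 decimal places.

MAP = 0.213, posterior mean = 0.236

Σ times = 42.5. Posterior: Gamma(shape = 2.4+8 = 10.4, rate = 1.6+42.5 = 44.1).
Mode = (α−1)/β = 9.4/44.1 = 0.213.
Mean = α/β = 10.4/44.1 = 0.236.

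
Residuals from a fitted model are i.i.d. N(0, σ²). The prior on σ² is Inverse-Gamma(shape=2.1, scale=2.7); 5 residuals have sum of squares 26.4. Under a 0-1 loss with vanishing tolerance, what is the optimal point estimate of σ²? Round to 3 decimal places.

Posterior: Inverse-Gamma(shape = 2.1+5/2 = 4.6, scale = 2.7+26.4/2 = 15.9).
Mode = β/(α+1) = 15.9/5.6 = 2.839.
Mean = β/(α−1) = 15.9/3.6 = 4.417.
This is the posterior mode — the MAP estimate.

2.839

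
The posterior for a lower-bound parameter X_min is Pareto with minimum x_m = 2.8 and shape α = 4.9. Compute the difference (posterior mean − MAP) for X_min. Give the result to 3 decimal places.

The Pareto density is strictly decreasing on [x_m, ∞), so the mode is x_m = 2.800.
Mean = α·x_m/(α−1) = 4.9·2.8/3.9 = 3.518.
Difference = 3.518 − 2.800 = 0.718.

0.718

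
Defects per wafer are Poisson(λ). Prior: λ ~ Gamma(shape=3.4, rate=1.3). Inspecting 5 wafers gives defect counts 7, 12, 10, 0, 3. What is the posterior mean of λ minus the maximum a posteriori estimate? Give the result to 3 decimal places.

Σ counts = 32. Posterior: Gamma(shape = 3.4+32 = 35.4, rate = 1.3+5 = 6.3).
Mode = (α−1)/β = 34.4/6.3 = 5.460.
Mean = α/β = 35.4/6.3 = 5.619.
Difference = 5.619 − 5.460 = 0.159.
The posterior is right-skewed, so the mean exceeds the mode.

0.159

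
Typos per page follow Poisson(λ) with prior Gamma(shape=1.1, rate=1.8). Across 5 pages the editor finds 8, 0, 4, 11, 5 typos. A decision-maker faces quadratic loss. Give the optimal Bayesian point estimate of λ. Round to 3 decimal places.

Σ counts = 28. Posterior: Gamma(shape = 1.1+28 = 29.1, rate = 1.8+5 = 6.8).
Mode = (α−1)/β = 28.1/6.8 = 4.132.
Mean = α/β = 29.1/6.8 = 4.279.
Quadratic loss ⇒ the optimal estimator is the posterior mean.

4.279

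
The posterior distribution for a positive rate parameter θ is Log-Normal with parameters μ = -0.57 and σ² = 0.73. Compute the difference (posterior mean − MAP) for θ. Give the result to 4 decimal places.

Mode = exp(μ − σ²) = exp(-1.30) = 0.2725.
Mean = exp(μ + σ²/2) = exp(-0.205) = 0.8146.
Difference = 0.8146 − 0.2725 = 0.5421.

0.5421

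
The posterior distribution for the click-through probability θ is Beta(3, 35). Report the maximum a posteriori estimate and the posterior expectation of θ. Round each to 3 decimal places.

maximum a posteriori estimate = 0.056, posterior expectation = 0.079

Mode = (3−1)/(3+35−2) = 2/36 = 0.056.
Mean = 3/(3+35) = 3/38 = 0.079.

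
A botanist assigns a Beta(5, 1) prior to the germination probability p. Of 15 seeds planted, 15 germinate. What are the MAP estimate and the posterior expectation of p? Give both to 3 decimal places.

Posterior: Beta(5+15, 1+0) = Beta(20, 1).
Since β = 1 ≤ 1 and α > 1, the Beta density is monotone increasing on [0,1]; the mode is at 1.
Mean = 20/(20+1) = 0.952.

MAP = 1.000, posterior mean = 0.952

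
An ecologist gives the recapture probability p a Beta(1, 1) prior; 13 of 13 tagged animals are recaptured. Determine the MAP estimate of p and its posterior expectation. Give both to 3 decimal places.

MAP = 1.000; posterior mean = 0.933

Posterior: Beta(1+13, 1+0) = Beta(14, 1).
Since β = 1 ≤ 1 and α > 1, the Beta density is monotone increasing on [0,1]; the mode is at 1.
Mean = 14/(14+1) = 0.933.
Left-skewed posterior ⇒ mean < mode.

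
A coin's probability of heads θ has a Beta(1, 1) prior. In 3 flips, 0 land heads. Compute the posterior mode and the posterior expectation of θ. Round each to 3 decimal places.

MAP = 0.000, posterior mean = 0.200

Posterior: Beta(1+0, 1+3) = Beta(1, 4).
Since α = 1 ≤ 1 and β > 1, the Beta density is monotone decreasing on [0,1]; the mode is at 0.
Mean = 1/(1+4) = 0.200.
The posterior is right-skewed, so the mean exceeds the mode.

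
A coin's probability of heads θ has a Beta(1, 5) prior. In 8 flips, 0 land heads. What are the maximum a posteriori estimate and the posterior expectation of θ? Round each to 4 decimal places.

Posterior: Beta(1+0, 5+8) = Beta(1, 13).
Since α = 1 ≤ 1 and β > 1, the Beta density is monotone decreasing on [0,1]; the mode is at 0.
Mean = 1/(1+13) = 0.0714.

maximum a posteriori estimate = 0.0000, posterior expectation = 0.0714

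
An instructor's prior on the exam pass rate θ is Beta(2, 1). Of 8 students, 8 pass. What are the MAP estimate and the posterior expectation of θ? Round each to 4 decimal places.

Posterior: Beta(2+8, 1+0) = Beta(10, 1).
Since β = 1 ≤ 1 and α > 1, the Beta density is monotone increasing on [0,1]; the mode is at 1.
Mean = 10/(10+1) = 0.9091.
Left-skewed posterior ⇒ mean < mode.

MAP = 1.0000, posterior mean = 0.9091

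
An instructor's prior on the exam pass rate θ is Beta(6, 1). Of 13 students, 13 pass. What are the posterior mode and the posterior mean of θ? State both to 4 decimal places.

Posterior: Beta(6+13, 1+0) = Beta(19, 1).
Since β = 1 ≤ 1 and α > 1, the Beta density is monotone increasing on [0,1]; the mode is at 1.
Mean = 19/(19+1) = 0.9500.
Mode > mean: the posterior has a left tail.

θ_MAP = 1.0000, E[θ|data] = 0.9500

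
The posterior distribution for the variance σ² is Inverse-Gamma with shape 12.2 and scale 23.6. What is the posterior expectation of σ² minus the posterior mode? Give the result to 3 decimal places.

Mode = β/(α+1) = 23.6/13.2 = 1.788.
Mean = β/(α−1) = 23.6/11.2 = 2.107.
Difference = 2.107 − 1.788 = 0.319.
The mean is pulled above the mode by the posterior's right skew.

0.319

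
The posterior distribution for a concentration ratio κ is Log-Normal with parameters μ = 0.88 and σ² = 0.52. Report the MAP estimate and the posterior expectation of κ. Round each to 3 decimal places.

Mode = exp(μ − σ²) = exp(0.36) = 1.433.
Mean = exp(μ + σ²/2) = exp(1.140) = 3.127.

MAP = 1.433; posterior mean = 3.127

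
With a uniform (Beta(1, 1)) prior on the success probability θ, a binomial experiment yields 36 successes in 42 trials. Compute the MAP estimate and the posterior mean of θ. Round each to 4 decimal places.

Posterior: Beta(1+36, 1+6) = Beta(37, 7).
Mode = (37−1)/(37+7−2) = 36/42 = 0.8571.
With a flat prior the MAP equals the MLE, 36/42.
Mean = 37/(37+7) = 37/44 = 0.8409.

MAP = 0.8571; posterior mean = 0.8409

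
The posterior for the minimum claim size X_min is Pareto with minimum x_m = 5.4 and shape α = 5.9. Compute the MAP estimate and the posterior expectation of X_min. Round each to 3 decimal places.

MAP = 5.400, posterior mean = 6.502

The Pareto density is strictly decreasing on [x_m, ∞), so the mode is x_m = 5.400.
Mean = α·x_m/(α−1) = 5.9·5.4/4.9 = 6.502.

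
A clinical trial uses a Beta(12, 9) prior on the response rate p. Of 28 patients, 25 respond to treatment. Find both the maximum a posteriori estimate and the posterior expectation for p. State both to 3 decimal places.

MAP: 0.766. Posterior mean: 0.755.

Posterior: Beta(12+25, 9+3) = Beta(37, 12).
Mode = (37−1)/(37+12−2) = 36/47 = 0.766.
Mean = 37/(37+12) = 37/49 = 0.755.
Left-skewed posterior ⇒ mean < mode.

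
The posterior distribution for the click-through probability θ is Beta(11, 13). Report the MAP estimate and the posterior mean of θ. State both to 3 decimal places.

Mode = (11−1)/(11+13−2) = 10/22 = 0.455.
Mean = 11/(11+13) = 11/24 = 0.458.
Right-skewed posterior ⇒ mode < mean.

MAP = 0.455, posterior mean = 0.458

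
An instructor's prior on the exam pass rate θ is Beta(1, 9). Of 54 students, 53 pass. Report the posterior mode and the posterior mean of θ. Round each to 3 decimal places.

MAP = 0.855; posterior mean = 0.844

Posterior: Beta(1+53, 9+1) = Beta(54, 10).
Mode = (54−1)/(54+10−2) = 53/62 = 0.855.
Mean = 54/(54+10) = 54/64 = 0.844.
Mode > mean: the posterior has a left tail.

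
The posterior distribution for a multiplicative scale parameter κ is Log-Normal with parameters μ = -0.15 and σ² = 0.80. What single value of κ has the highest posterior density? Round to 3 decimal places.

0.387

Mode = exp(μ − σ²) = exp(-0.95) = 0.387.
Mean = exp(μ + σ²/2) = exp(0.250) = 1.284.
This is the posterior mode — the MAP estimate.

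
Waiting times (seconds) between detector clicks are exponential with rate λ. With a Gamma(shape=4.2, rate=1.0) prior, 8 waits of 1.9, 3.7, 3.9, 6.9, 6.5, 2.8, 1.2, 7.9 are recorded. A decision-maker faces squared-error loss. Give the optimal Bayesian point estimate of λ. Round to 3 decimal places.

Σ times = 34.8. Posterior: Gamma(shape = 4.2+8 = 12.2, rate = 1.0+34.8 = 35.8).
Mode = (α−1)/β = 11.2/35.8 = 0.313.
Mean = α/β = 12.2/35.8 = 0.341.
Squared-error loss ⇒ the optimal estimator is the posterior mean.

0.341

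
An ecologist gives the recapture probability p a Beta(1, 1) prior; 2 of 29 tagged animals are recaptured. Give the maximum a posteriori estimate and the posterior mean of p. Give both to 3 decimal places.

MAP: 0.069. Posterior mean: 0.097.

Posterior: Beta(1+2, 1+27) = Beta(3, 28).
Mode = (3−1)/(3+28−2) = 2/29 = 0.069.
With a flat prior the MAP equals the MLE, 2/29.
Mean = 3/(3+28) = 3/31 = 0.097.
The mean is pulled above the mode by the posterior's right skew.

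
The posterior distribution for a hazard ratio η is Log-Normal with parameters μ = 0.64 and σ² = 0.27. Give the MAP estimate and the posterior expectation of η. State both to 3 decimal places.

Mode = exp(μ − σ²) = exp(0.37) = 1.448.
Mean = exp(μ + σ²/2) = exp(0.775) = 2.171.

MAP: 1.448. Posterior mean: 2.171.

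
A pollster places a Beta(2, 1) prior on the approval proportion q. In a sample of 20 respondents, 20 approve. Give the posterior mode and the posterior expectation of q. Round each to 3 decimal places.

Posterior: Beta(2+20, 1+0) = Beta(22, 1).
Since β = 1 ≤ 1 and α > 1, the Beta density is monotone increasing on [0,1]; the mode is at 1.
Mean = 22/(22+1) = 0.957.
Left-skewed posterior ⇒ mean < mode.

q_MAP = 1.000, E[q|data] = 0.957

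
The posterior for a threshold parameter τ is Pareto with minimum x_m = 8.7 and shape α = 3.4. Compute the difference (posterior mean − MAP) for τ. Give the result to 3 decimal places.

3.625

The Pareto density is strictly decreasing on [x_m, ∞), so the mode is x_m = 8.700.
Mean = α·x_m/(α−1) = 3.4·8.7/2.4 = 12.325.
Difference = 12.325 − 8.700 = 3.625.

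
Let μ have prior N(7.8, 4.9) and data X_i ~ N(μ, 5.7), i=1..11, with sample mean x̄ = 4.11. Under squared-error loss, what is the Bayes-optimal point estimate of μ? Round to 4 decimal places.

Posterior for μ is Normal. Precision-weighted mean: (1/4.9·7.8 + 11/5.7·4.11) / (1/4.9 + 11/5.7) = 4.4629.
A Normal posterior is symmetric, so mode = mean.
Squared-error loss ⇒ the optimal estimator is the posterior mean.

4.4629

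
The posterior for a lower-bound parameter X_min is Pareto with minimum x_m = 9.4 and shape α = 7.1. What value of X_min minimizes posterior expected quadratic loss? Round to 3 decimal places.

The Pareto density is strictly decreasing on [x_m, ∞), so the mode is x_m = 9.400.
Mean = α·x_m/(α−1) = 7.1·9.4/6.1 = 10.941.
Quadratic loss ⇒ the optimal estimator is the posterior mean.

10.941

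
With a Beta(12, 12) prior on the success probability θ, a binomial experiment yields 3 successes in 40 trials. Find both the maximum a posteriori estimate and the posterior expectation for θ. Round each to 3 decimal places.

Posterior: Beta(12+3, 12+37) = Beta(15, 49).
Mode = (15−1)/(15+49−2) = 14/62 = 0.226.
Mean = 15/(15+49) = 15/64 = 0.234.
The mean is pulled above the mode by the posterior's right skew.

maximum a posteriori estimate = 0.226, posterior expectation = 0.234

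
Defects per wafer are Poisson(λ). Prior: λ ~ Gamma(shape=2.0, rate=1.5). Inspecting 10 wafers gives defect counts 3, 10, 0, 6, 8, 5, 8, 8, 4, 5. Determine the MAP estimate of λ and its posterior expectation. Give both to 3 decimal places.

Σ counts = 57. Posterior: Gamma(shape = 2.0+57 = 59.0, rate = 1.5+10 = 11.5).
Mode = (α−1)/β = 58.0/11.5 = 5.043.
Mean = α/β = 59.0/11.5 = 5.130.
Mean > mode: the posterior has a right tail.

MAP: 5.043. Posterior mean: 5.130.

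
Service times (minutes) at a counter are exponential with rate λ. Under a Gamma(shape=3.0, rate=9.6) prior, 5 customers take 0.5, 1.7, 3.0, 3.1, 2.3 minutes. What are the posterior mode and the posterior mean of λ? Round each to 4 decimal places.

λ_MAP = 0.3465, E[λ|data] = 0.3960

Σ times = 10.6. Posterior: Gamma(shape = 3.0+5 = 8.0, rate = 9.6+10.6 = 20.2).
Mode = (α−1)/β = 7.0/20.2 = 0.3465.
Mean = α/β = 8.0/20.2 = 0.3960.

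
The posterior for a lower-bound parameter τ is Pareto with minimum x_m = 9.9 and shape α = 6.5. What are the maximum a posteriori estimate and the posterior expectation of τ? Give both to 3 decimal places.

τ_MAP = 9.900, E[τ|data] = 11.700

The Pareto density is strictly decreasing on [x_m, ∞), so the mode is x_m = 9.900.
Mean = α·x_m/(α−1) = 6.5·9.9/5.5 = 11.700.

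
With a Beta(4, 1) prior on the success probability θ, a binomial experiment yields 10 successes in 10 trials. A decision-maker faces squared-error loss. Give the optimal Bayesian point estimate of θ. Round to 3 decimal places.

0.933

Posterior: Beta(4+10, 1+0) = Beta(14, 1).
Since β = 1 ≤ 1 and α > 1, the Beta density is monotone increasing on [0,1]; the mode is at 1.
Mean = 14/(14+1) = 0.933.
Squared-error loss ⇒ the optimal estimator is the posterior mean.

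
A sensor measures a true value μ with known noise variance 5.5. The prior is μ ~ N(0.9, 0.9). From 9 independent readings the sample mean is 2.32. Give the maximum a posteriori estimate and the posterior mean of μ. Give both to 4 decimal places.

Posterior for μ is Normal. Precision-weighted mean: (1/0.9·0.9 + 9/5.5·2.32) / (1/0.9 + 9/5.5) = 1.7457.
A Normal posterior is symmetric, so mode = mean.

MAP = 1.7457, posterior mean = 1.7457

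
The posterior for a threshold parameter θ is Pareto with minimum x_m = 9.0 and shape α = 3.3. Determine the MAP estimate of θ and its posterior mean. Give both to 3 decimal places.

MAP = 9.000; posterior mean = 12.913

The Pareto density is strictly decreasing on [x_m, ∞), so the mode is x_m = 9.000.
Mean = α·x_m/(α−1) = 3.3·9.0/2.3 = 12.913.
The posterior is right-skewed, so the mean exceeds the mode.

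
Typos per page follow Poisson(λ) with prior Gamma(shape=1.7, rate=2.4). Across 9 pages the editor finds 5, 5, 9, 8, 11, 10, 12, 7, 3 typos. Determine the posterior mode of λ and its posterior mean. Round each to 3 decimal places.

MAP = 6.202; posterior mean = 6.289

Σ counts = 70. Posterior: Gamma(shape = 1.7+70 = 71.7, rate = 2.4+9 = 11.4).
Mode = (α−1)/β = 70.7/11.4 = 6.202.
Mean = α/β = 71.7/11.4 = 6.289.
The posterior is right-skewed, so the mean exceeds the mode.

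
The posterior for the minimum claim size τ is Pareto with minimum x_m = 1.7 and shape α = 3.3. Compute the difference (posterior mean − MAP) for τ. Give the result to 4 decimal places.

0.7391

The Pareto density is strictly decreasing on [x_m, ∞), so the mode is x_m = 1.7000.
Mean = α·x_m/(α−1) = 3.3·1.7/2.3 = 2.4391.
Difference = 2.4391 − 1.7000 = 0.7391.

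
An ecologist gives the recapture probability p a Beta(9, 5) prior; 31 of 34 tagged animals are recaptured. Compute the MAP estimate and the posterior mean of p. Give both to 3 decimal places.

Posterior: Beta(9+31, 5+3) = Beta(40, 8).
Mode = (40−1)/(40+8−2) = 39/46 = 0.848.
Mean = 40/(40+8) = 40/48 = 0.833.
The posterior is left-skewed, so the mode exceeds the mean.

MAP = 0.848, posterior mean = 0.833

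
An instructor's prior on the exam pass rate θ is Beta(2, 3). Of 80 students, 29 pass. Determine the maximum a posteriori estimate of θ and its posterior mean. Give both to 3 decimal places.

maximum a posteriori estimate = 0.361, posterior mean = 0.365

Posterior: Beta(2+29, 3+51) = Beta(31, 54).
Mode = (31−1)/(31+54−2) = 30/83 = 0.361.
Mean = 31/(31+54) = 31/85 = 0.365.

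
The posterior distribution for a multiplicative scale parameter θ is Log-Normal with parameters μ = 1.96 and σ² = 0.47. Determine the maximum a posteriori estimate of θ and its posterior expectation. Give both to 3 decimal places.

Mode = exp(μ − σ²) = exp(1.49) = 4.437.
Mean = exp(μ + σ²/2) = exp(2.195) = 8.980.
Right-skewed posterior ⇒ mode < mean.

MAP = 4.437; posterior mean = 8.980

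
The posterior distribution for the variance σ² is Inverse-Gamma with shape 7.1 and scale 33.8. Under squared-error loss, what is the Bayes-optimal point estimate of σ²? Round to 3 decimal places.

Mode = β/(α+1) = 33.8/8.1 = 4.173.
Mean = β/(α−1) = 33.8/6.1 = 5.541.
Squared-error loss ⇒ the optimal estimator is the posterior mean.

5.541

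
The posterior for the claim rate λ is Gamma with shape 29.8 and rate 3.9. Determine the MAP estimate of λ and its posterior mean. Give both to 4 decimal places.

Mode = (α−1)/β = 28.8/3.9 = 7.3846.
Mean = α/β = 29.8/3.9 = 7.6410.

MAP = 7.3846; posterior mean = 7.6410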